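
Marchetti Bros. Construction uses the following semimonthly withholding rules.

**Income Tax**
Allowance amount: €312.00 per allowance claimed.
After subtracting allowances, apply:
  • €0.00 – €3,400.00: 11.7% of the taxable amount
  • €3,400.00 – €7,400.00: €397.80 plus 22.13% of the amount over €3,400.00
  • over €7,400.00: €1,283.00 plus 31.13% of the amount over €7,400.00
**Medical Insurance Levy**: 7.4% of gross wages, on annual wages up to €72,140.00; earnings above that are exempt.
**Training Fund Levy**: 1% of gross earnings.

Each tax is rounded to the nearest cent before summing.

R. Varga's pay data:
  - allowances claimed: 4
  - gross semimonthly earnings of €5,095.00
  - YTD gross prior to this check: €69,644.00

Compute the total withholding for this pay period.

Income Tax: taxable = €5,095.00 − 4×€312.00 = €3,847.00
  €397.80 + 22.13% × (€3,847.00 − €3,400.00) = €397.80 + 22.13% × €447.00 = €496.72
Medical Insurance Levy: cap €72,140.00 − YTD €69,644.00 = €2,496.00 subject; 7.4% × €2,496.00 = €184.70
Training Fund Levy: 1% × €5,095.00 = €50.95
Total: €496.72 + €184.70 + €50.95 = €732.37

€732.37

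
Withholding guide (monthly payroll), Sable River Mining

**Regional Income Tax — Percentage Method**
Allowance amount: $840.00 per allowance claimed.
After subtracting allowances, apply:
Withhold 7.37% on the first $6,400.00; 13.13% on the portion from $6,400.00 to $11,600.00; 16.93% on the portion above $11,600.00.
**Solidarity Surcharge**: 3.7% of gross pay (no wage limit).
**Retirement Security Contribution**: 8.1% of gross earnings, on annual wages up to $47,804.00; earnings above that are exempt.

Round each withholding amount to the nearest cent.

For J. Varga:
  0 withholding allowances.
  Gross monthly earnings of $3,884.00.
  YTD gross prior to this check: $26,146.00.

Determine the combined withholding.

Regional Income Tax: taxable = $3,884.00
  7.37% × $3,884.00 = $286.25
Solidarity Surcharge: 3.7% × $3,884.00 = $143.71
Retirement Security Contribution: 8.1% × $3,884.00 = $314.60
Total: $286.25 + $143.71 + $314.60 = $744.56

$744.56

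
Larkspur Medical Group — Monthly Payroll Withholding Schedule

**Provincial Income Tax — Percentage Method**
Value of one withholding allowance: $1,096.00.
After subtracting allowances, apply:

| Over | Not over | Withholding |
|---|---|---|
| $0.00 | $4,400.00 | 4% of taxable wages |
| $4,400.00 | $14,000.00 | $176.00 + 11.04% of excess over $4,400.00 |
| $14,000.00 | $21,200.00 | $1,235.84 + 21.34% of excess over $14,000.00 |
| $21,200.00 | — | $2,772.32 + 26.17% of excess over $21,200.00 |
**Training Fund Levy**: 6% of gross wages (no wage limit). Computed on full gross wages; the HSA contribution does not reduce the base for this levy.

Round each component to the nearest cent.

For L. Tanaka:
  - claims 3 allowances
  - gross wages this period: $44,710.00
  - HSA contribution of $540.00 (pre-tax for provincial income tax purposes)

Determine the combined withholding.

Provincial Income Tax: taxable = $44,710.00 − $540.00 − 3×$1,096.00 = $40,882.00
  $2,772.32 + 26.17% × ($40,882.00 − $21,200.00) = $2,772.32 + 26.17% × $19,682.00 = $7,923.10
Training Fund Levy: 6% × $44,710.00 = $2,682.60
Total: $7,923.10 + $2,682.60 = $10,605.70

$10,605.70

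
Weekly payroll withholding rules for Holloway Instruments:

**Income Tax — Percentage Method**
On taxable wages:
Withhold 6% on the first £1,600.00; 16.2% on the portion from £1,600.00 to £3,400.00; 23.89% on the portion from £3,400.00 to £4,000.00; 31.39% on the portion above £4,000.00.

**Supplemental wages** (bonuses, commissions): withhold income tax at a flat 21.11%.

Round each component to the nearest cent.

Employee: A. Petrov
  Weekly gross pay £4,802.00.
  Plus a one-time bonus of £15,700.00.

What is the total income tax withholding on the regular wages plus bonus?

£4,096.96

Income Tax: taxable = £4,802.00
  £530.94 + 31.39% × (£4,802.00 − £4,000.00) = £530.94 + 31.39% × £802.00 = £782.69
Supplemental (21.11% flat on bonus): 21.11% × £15,700.00 = £3,314.27
Total income tax: £782.69 + £3,314.27 = £4,096.96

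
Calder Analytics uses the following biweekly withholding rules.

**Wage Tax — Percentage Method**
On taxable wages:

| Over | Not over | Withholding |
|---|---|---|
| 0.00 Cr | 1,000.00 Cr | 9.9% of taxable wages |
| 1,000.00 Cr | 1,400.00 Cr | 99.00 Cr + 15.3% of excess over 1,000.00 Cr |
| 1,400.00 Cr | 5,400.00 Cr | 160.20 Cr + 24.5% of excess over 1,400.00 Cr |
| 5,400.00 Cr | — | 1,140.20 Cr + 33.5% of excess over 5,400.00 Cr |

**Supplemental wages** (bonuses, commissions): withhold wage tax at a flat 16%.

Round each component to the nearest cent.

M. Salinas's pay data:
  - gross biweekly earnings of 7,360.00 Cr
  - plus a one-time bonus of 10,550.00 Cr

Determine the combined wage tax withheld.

3,484.80 Cr

Wage Tax: taxable = 7,360.00 Cr
  1,140.20 Cr + 33.5% × (7,360.00 Cr − 5,400.00 Cr) = 1,140.20 Cr + 33.5% × 1,960.00 Cr = 1,796.80 Cr
Supplemental (16% flat on bonus): 16% × 10,550.00 Cr = 1,688.00 Cr
Total wage tax: 1,796.80 Cr + 1,688.00 Cr = 3,484.80 Cr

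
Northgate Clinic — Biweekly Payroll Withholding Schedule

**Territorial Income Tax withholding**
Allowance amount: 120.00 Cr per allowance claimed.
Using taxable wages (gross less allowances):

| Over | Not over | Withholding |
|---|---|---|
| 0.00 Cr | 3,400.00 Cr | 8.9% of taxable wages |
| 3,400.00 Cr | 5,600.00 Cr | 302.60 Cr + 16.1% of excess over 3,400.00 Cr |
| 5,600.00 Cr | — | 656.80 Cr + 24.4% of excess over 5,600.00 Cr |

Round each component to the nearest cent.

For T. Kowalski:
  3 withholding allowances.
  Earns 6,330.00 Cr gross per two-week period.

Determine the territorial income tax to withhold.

747.08 Cr

Territorial Income Tax: taxable = 6,330.00 Cr − 3×120.00 Cr = 5,970.00 Cr
  656.80 Cr + 24.4% × (5,970.00 Cr − 5,600.00 Cr) = 656.80 Cr + 24.4% × 370.00 Cr = 747.08 Cr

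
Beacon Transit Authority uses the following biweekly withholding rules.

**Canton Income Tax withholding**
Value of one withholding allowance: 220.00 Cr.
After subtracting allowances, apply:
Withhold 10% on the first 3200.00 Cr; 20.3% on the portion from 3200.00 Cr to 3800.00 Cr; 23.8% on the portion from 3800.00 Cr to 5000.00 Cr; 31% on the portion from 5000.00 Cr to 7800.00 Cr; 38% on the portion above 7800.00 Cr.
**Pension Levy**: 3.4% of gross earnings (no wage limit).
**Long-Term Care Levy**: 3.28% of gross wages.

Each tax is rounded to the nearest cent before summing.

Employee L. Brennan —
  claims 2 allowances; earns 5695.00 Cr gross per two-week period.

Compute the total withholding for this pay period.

1186.88 Cr

Canton Income Tax: taxable = 5695.00 Cr − 2×220.00 Cr = 5255.00 Cr
  727.40 Cr + 31% × (5255.00 Cr − 5000.00 Cr) = 727.40 Cr + 31% × 255.00 Cr = 806.45 Cr
Pension Levy: 3.4% × 5695.00 Cr = 193.63 Cr
Long-Term Care Levy: 3.28% × 5695.00 Cr = 186.80 Cr
Total: 806.45 Cr + 193.63 Cr + 186.80 Cr = 1186.88 Cr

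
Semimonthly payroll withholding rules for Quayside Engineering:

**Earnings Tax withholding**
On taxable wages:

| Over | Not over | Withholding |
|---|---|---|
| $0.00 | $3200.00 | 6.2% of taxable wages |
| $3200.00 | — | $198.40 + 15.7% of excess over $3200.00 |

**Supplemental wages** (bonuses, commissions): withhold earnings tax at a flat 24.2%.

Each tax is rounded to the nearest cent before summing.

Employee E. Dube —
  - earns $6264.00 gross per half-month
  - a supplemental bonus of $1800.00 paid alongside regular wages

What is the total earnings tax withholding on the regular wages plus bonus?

Earnings Tax: taxable = $6264.00
  $198.40 + 15.7% × ($6264.00 − $3200.00) = $198.40 + 15.7% × $3064.00 = $679.45
Supplemental (24.2% flat on bonus): 24.2% × $1800.00 = $435.60
Total earnings tax: $679.45 + $435.60 = $1115.05

$1115.05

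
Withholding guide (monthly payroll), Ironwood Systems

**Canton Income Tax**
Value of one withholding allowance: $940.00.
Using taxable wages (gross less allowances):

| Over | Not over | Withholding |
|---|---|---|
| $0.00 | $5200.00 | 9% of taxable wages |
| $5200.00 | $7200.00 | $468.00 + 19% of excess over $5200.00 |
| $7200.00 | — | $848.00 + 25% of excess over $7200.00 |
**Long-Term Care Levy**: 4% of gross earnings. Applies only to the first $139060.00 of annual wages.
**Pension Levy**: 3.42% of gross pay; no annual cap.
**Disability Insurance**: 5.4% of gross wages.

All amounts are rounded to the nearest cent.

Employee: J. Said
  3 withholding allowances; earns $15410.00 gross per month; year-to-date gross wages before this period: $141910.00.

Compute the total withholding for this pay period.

$3554.66

Canton Income Tax: taxable = $15410.00 − 3×$940.00 = $12590.00
  $848.00 + 25% × ($12590.00 − $7200.00) = $848.00 + 25% × $5390.00 = $2195.50
Long-Term Care Levy: YTD $141910.00 ≥ cap $139060.00 → $0.00
Pension Levy: 3.42% × $15410.00 = $527.02
Disability Insurance: 5.4% × $15410.00 = $832.14
Total: $2195.50 + $0.00 + $527.02 + $832.14 = $3554.66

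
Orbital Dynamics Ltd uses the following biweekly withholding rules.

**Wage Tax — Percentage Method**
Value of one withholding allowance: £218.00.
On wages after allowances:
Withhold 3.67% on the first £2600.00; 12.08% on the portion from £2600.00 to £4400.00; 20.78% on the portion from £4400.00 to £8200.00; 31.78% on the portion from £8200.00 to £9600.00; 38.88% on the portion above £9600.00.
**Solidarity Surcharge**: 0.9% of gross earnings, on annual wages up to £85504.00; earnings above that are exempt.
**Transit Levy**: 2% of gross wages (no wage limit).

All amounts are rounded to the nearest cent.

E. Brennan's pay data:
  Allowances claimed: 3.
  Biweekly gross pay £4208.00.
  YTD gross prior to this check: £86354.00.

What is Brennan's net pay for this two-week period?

£3913.18

Wage Tax: taxable = £4208.00 − 3×£218.00 = £3554.00
  £95.42 + 12.08% × (£3554.00 − £2600.00) = £95.42 + 12.08% × £954.00 = £210.66
Solidarity Surcharge: YTD £86354.00 ≥ cap £85504.00 → £0.00
Transit Levy: 2% × £4208.00 = £84.16
Total withheld: £210.66 + £0.00 + £84.16 = £294.82
Net pay: £4208.00 − £294.82 = £3913.18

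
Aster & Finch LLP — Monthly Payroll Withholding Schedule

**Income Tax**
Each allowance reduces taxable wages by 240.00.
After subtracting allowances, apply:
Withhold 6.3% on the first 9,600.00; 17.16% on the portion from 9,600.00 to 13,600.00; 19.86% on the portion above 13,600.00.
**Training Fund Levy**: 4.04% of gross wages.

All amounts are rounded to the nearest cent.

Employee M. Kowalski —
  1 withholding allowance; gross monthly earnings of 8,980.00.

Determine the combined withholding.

Income Tax: taxable = 8,980.00 − 1×240.00 = 8,740.00
  6.3% × 8,740.00 = 550.62
Training Fund Levy: 4.04% × 8,980.00 = 362.79
Total: 550.62 + 362.79 = 913.41

913.41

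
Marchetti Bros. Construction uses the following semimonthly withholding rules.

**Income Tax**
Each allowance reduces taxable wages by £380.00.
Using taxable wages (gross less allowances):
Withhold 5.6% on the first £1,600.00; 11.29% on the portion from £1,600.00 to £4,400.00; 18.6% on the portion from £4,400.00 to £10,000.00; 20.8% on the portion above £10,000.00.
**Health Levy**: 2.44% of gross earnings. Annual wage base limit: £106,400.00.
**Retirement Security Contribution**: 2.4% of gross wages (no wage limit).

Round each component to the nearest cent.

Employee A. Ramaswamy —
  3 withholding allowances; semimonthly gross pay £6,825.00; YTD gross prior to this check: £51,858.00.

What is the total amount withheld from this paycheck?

£975.06

Income Tax: taxable = £6,825.00 − 3×£380.00 = £5,685.00
  £405.72 + 18.6% × (£5,685.00 − £4,400.00) = £405.72 + 18.6% × £1,285.00 = £644.73
Health Levy: 2.44% × £6,825.00 = £166.53
Retirement Security Contribution: 2.4% × £6,825.00 = £163.80
Total: £644.73 + £166.53 + £163.80 = £975.06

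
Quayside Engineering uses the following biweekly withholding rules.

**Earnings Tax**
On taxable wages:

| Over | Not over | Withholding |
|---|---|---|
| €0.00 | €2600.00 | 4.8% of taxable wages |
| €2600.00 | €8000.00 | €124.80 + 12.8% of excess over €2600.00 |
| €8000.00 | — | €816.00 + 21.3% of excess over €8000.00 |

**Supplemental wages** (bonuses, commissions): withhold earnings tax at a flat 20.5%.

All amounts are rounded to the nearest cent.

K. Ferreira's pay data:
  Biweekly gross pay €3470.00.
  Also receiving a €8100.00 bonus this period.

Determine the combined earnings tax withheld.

Earnings Tax: taxable = €3470.00
  €124.80 + 12.8% × (€3470.00 − €2600.00) = €124.80 + 12.8% × €870.00 = €236.16
Supplemental (20.5% flat on bonus): 20.5% × €8100.00 = €1660.50
Total earnings tax: €236.16 + €1660.50 = €1896.66

€1896.66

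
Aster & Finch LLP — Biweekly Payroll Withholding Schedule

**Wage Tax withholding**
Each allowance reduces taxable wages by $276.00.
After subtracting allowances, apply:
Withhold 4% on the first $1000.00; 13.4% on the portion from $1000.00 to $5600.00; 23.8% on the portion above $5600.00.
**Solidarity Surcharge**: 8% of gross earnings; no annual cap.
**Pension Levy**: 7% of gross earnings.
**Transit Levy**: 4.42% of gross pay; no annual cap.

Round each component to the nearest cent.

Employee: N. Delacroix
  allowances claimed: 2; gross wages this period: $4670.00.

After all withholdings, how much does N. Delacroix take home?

$3305.28

Wage Tax: taxable = $4670.00 − 2×$276.00 = $4118.00
  $40.00 + 13.4% × ($4118.00 − $1000.00) = $40.00 + 13.4% × $3118.00 = $457.81
Solidarity Surcharge: 8% × $4670.00 = $373.60
Pension Levy: 7% × $4670.00 = $326.90
Transit Levy: 4.42% × $4670.00 = $206.41
Total withheld: $457.81 + $373.60 + $326.90 + $206.41 = $1364.72
Net pay: $4670.00 − $1364.72 = $3305.28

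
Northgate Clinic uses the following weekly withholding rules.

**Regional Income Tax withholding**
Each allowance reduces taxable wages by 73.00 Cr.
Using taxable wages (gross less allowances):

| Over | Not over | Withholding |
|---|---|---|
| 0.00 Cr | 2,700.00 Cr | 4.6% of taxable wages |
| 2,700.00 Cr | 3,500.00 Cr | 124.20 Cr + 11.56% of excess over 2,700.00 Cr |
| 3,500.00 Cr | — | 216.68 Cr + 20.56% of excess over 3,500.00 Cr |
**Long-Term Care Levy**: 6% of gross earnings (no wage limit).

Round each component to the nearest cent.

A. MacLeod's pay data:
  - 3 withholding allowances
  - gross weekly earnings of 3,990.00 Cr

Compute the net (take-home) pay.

Regional Income Tax: taxable = 3,990.00 Cr − 3×73.00 Cr = 3,771.00 Cr
  216.68 Cr + 20.56% × (3,771.00 Cr − 3,500.00 Cr) = 216.68 Cr + 20.56% × 271.00 Cr = 272.40 Cr
Long-Term Care Levy: 6% × 3,990.00 Cr = 239.40 Cr
Total withheld: 272.40 Cr + 239.40 Cr = 511.80 Cr
Net pay: 3,990.00 Cr − 511.80 Cr = 3,478.20 Cr

3,478.20 Cr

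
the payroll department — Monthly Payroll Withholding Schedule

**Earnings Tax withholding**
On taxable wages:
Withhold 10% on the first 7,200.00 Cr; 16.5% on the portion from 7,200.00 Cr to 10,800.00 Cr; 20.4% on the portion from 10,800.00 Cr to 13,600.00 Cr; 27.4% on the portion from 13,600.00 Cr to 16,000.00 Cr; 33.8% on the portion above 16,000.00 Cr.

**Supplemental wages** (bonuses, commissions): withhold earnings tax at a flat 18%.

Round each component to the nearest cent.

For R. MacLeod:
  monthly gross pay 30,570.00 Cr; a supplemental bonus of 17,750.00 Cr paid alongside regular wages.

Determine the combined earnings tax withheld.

Earnings Tax: taxable = 30,570.00 Cr
  2,542.80 Cr + 33.8% × (30,570.00 Cr − 16,000.00 Cr) = 2,542.80 Cr + 33.8% × 14,570.00 Cr = 7,467.46 Cr
Supplemental (18% flat on bonus): 18% × 17,750.00 Cr = 3,195.00 Cr
Total earnings tax: 7,467.46 Cr + 3,195.00 Cr = 10,662.46 Cr

10,662.46 Cr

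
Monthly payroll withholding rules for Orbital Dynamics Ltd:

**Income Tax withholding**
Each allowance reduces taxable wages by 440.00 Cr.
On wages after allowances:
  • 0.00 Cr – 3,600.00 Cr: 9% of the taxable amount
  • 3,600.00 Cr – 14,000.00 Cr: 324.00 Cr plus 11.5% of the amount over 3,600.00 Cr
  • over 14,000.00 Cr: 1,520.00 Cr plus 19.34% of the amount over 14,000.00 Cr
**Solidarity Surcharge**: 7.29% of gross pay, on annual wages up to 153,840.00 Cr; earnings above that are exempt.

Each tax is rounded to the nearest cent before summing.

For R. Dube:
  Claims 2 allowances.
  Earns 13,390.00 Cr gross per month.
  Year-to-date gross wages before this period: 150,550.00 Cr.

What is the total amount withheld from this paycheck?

Income Tax: taxable = 13,390.00 Cr − 2×440.00 Cr = 12,510.00 Cr
  324.00 Cr + 11.5% × (12,510.00 Cr − 3,600.00 Cr) = 324.00 Cr + 11.5% × 8,910.00 Cr = 1,348.65 Cr
Solidarity Surcharge: cap 153,840.00 Cr − YTD 150,550.00 Cr = 3,290.00 Cr subject; 7.29% × 3,290.00 Cr = 239.84 Cr
Total: 1,348.65 Cr + 239.84 Cr = 1,588.49 Cr

1,588.49 Cr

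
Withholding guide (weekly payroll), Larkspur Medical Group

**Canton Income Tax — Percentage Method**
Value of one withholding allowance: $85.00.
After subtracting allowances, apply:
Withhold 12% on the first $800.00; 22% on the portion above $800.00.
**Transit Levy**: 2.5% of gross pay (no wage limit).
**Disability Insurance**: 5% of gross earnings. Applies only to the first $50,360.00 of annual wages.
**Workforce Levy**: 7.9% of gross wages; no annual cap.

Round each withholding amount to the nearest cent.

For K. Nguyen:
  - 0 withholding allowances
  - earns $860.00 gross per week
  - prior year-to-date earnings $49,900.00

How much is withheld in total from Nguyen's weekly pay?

Canton Income Tax: taxable = $860.00
  $96.00 + 22% × ($860.00 − $800.00) = $96.00 + 22% × $60.00 = $109.20
Transit Levy: 2.5% × $860.00 = $21.50
Disability Insurance: cap $50,360.00 − YTD $49,900.00 = $460.00 subject; 5% × $460.00 = $23.00
Workforce Levy: 7.9% × $860.00 = $67.94
Total: $109.20 + $21.50 + $23.00 + $67.94 = $221.64

$221.64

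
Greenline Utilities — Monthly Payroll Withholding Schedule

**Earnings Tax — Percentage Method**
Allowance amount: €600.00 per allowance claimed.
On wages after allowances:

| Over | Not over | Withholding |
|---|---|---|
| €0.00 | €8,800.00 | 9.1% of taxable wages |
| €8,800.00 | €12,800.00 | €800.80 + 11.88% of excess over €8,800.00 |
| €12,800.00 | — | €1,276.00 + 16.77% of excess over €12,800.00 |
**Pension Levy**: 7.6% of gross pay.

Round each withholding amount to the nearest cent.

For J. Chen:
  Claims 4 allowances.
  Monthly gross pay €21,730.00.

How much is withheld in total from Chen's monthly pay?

€4,022.56

Earnings Tax: taxable = €21,730.00 − 4×€600.00 = €19,330.00
  €1,276.00 + 16.77% × (€19,330.00 − €12,800.00) = €1,276.00 + 16.77% × €6,530.00 = €2,371.08
Pension Levy: 7.6% × €21,730.00 = €1,651.48
Total: €2,371.08 + €1,651.48 = €4,022.56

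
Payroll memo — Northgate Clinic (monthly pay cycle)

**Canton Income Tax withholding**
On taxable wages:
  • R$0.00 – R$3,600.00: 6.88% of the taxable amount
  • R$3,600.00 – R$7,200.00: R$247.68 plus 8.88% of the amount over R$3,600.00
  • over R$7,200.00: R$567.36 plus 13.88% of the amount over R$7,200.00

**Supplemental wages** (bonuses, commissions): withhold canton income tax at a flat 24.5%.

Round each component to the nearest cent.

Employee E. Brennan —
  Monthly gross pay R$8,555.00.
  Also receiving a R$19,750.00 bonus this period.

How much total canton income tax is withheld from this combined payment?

R$5,594.18

Canton Income Tax: taxable = R$8,555.00
  R$567.36 + 13.88% × (R$8,555.00 − R$7,200.00) = R$567.36 + 13.88% × R$1,355.00 = R$755.43
Supplemental (24.5% flat on bonus): 24.5% × R$19,750.00 = R$4,838.75
Total canton income tax: R$755.43 + R$4,838.75 = R$5,594.18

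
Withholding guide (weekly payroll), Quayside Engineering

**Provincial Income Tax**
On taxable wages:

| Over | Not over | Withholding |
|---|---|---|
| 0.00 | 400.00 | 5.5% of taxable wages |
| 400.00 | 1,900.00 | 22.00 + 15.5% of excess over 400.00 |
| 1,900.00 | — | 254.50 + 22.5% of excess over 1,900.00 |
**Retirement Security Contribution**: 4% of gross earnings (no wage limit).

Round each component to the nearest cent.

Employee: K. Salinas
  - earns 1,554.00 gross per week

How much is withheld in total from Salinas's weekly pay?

Provincial Income Tax: taxable = 1,554.00
  22.00 + 15.5% × (1,554.00 − 400.00) = 22.00 + 15.5% × 1,154.00 = 200.87
Retirement Security Contribution: 4% × 1,554.00 = 62.16
Total: 200.87 + 62.16 = 263.03

263.03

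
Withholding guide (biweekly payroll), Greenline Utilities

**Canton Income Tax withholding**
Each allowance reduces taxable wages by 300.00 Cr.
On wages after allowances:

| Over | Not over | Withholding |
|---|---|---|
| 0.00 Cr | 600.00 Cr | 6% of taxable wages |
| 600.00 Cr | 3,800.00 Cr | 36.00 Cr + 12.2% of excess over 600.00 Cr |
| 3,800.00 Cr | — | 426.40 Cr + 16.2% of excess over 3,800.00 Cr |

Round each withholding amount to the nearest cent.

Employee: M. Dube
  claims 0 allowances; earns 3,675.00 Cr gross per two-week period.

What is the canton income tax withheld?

Canton Income Tax: taxable = 3,675.00 Cr
  36.00 Cr + 12.2% × (3,675.00 Cr − 600.00 Cr) = 36.00 Cr + 12.2% × 3,075.00 Cr = 411.15 Cr

411.15 Cr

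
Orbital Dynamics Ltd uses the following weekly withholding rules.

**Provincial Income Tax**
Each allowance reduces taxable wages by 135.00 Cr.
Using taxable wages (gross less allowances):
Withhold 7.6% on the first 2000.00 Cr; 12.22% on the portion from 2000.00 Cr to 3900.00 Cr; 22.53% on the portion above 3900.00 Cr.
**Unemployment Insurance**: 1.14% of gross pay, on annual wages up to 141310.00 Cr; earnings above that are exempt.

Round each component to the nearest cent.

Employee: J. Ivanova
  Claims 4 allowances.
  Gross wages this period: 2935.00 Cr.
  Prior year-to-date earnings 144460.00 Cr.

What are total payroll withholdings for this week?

200.27 Cr

Provincial Income Tax: taxable = 2935.00 Cr − 4×135.00 Cr = 2395.00 Cr
  152.00 Cr + 12.22% × (2395.00 Cr − 2000.00 Cr) = 152.00 Cr + 12.22% × 395.00 Cr = 200.27 Cr
Unemployment Insurance: YTD 144460.00 Cr ≥ cap 141310.00 Cr → 0.00 Cr
Total: 200.27 Cr + 0.00 Cr = 200.27 Cr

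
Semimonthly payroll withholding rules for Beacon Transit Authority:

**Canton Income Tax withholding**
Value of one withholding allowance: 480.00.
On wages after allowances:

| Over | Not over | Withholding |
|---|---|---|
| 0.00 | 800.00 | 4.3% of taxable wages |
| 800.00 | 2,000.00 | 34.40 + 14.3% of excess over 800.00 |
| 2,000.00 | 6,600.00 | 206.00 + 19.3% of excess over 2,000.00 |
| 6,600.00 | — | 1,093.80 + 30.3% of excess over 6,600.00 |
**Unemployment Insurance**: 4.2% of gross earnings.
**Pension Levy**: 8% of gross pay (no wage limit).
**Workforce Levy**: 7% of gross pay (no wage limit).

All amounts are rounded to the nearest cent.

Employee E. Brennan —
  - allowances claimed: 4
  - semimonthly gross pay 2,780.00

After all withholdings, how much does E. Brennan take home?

Canton Income Tax: taxable = 2,780.00 − 4×480.00 = 860.00
  34.40 + 14.3% × (860.00 − 800.00) = 34.40 + 14.3% × 60.00 = 42.98
Unemployment Insurance: 4.2% × 2,780.00 = 116.76
Pension Levy: 8% × 2,780.00 = 222.40
Workforce Levy: 7% × 2,780.00 = 194.60
Total withheld: 42.98 + 116.76 + 222.40 + 194.60 = 576.74
Net pay: 2,780.00 − 576.74 = 2,203.26

2,203.26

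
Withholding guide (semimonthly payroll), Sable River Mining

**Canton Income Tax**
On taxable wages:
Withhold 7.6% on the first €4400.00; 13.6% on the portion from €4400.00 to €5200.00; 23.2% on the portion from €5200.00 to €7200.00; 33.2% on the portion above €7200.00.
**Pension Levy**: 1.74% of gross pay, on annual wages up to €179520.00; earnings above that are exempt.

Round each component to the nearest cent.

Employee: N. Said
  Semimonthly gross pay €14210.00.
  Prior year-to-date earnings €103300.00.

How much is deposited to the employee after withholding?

€10728.23

Canton Income Tax: taxable = €14210.00
  €907.20 + 33.2% × (€14210.00 − €7200.00) = €907.20 + 33.2% × €7010.00 = €3234.52
Pension Levy: 1.74% × €14210.00 = €247.25
Total withheld: €3234.52 + €247.25 = €3481.77
Net pay: €14210.00 − €3481.77 = €10728.23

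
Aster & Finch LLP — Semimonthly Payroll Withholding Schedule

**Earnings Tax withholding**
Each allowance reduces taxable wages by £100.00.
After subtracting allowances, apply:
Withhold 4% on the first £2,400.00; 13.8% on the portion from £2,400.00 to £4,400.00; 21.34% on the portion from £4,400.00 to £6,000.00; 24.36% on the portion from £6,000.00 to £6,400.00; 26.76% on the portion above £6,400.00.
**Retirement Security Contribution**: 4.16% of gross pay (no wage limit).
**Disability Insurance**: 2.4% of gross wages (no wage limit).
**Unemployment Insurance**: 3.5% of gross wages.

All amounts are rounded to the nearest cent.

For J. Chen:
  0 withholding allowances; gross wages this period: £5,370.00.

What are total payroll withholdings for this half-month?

Earnings Tax: taxable = £5,370.00
  £372.00 + 21.34% × (£5,370.00 − £4,400.00) = £372.00 + 21.34% × £970.00 = £579.00
Retirement Security Contribution: 4.16% × £5,370.00 = £223.39
Disability Insurance: 2.4% × £5,370.00 = £128.88
Unemployment Insurance: 3.5% × £5,370.00 = £187.95
Total: £579.00 + £223.39 + £128.88 + £187.95 = £1,119.22

£1,119.22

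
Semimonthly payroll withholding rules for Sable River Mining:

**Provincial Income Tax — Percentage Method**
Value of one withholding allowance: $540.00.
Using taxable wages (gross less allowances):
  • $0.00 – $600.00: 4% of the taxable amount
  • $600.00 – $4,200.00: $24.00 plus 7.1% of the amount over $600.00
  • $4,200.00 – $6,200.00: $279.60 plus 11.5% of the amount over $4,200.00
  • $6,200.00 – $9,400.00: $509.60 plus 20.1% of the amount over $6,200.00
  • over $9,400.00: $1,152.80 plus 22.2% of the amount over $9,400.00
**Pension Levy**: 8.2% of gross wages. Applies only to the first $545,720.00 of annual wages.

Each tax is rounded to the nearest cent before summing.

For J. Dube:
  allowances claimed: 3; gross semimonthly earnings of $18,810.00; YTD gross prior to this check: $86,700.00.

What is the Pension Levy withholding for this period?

Pension Levy: 8.2% × $18,810.00 = $1,542.42

$1,542.42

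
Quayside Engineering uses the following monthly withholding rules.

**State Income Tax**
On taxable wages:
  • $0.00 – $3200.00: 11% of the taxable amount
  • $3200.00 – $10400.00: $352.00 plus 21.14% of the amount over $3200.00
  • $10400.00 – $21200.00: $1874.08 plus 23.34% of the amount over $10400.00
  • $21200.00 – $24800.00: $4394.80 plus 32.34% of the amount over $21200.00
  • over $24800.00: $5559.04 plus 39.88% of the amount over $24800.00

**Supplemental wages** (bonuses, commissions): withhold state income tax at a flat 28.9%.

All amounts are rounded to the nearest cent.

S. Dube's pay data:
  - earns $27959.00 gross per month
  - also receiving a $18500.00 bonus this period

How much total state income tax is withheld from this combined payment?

$12165.35

State Income Tax: taxable = $27959.00
  $5559.04 + 39.88% × ($27959.00 − $24800.00) = $5559.04 + 39.88% × $3159.00 = $6818.85
Supplemental (28.9% flat on bonus): 28.9% × $18500.00 = $5346.50
Total state income tax: $6818.85 + $5346.50 = $12165.35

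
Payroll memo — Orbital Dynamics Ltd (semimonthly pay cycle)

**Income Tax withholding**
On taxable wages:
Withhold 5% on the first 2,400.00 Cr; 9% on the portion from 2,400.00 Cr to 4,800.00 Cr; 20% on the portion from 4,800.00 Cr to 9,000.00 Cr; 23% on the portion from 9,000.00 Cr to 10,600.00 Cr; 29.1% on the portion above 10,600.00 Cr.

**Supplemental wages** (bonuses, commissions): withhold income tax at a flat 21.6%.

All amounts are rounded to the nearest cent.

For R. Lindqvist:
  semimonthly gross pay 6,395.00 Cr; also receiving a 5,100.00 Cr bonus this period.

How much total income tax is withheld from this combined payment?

1,756.60 Cr

Income Tax: taxable = 6,395.00 Cr
  336.00 Cr + 20% × (6,395.00 Cr − 4,800.00 Cr) = 336.00 Cr + 20% × 1,595.00 Cr = 655.00 Cr
Supplemental (21.6% flat on bonus): 21.6% × 5,100.00 Cr = 1,101.60 Cr
Total income tax: 655.00 Cr + 1,101.60 Cr = 1,756.60 Cr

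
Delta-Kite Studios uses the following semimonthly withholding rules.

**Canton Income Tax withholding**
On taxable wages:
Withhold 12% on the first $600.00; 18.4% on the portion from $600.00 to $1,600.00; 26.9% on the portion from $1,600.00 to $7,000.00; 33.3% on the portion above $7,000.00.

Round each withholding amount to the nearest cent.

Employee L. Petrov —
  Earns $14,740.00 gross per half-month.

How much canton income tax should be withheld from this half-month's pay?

$4,286.02

Canton Income Tax: taxable = $14,740.00
  $1,708.60 + 33.3% × ($14,740.00 − $7,000.00) = $1,708.60 + 33.3% × $7,740.00 = $4,286.02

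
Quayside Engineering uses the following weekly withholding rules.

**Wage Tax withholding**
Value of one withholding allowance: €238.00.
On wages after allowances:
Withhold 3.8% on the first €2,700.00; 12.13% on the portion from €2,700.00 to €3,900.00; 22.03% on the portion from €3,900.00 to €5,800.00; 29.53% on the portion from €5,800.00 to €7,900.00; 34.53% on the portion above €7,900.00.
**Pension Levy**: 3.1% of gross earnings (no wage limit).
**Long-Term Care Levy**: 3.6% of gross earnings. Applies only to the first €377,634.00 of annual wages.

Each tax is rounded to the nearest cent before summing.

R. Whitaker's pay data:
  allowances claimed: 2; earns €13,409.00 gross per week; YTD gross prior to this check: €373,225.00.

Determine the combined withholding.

€3,599.15

Wage Tax: taxable = €13,409.00 − 2×€238.00 = €12,933.00
  €1,286.86 + 34.53% × (€12,933.00 − €7,900.00) = €1,286.86 + 34.53% × €5,033.00 = €3,024.75
Pension Levy: 3.1% × €13,409.00 = €415.68
Long-Term Care Levy: cap €377,634.00 − YTD €373,225.00 = €4,409.00 subject; 3.6% × €4,409.00 = €158.72
Total: €3,024.75 + €415.68 + €158.72 = €3,599.15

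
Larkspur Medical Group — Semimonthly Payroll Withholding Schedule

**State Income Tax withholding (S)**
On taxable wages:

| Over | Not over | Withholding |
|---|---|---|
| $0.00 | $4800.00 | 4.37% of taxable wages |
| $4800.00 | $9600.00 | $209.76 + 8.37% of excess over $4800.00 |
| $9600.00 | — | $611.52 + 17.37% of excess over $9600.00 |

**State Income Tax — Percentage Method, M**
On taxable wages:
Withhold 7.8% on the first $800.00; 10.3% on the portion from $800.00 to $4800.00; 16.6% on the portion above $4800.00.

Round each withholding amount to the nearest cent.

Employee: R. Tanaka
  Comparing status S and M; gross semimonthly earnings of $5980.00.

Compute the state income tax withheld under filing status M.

$670.28

State Income Tax (M): taxable = $5980.00
  $474.40 + 16.6% × ($5980.00 − $4800.00) = $474.40 + 16.6% × $1180.00 = $670.28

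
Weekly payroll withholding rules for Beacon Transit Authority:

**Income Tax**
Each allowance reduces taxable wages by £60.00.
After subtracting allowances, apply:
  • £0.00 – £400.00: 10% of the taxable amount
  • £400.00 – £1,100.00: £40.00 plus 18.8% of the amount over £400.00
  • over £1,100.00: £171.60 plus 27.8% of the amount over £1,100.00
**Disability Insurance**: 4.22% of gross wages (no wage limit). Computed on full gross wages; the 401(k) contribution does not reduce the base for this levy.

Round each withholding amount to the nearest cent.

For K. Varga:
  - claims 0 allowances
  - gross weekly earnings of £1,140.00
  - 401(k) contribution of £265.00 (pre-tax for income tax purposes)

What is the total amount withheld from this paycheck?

Income Tax: taxable = £1,140.00 − £265.00 = £875.00
  £40.00 + 18.8% × (£875.00 − £400.00) = £40.00 + 18.8% × £475.00 = £129.30
Disability Insurance: 4.22% × £1,140.00 = £48.11
Total: £129.30 + £48.11 = £177.41

£177.41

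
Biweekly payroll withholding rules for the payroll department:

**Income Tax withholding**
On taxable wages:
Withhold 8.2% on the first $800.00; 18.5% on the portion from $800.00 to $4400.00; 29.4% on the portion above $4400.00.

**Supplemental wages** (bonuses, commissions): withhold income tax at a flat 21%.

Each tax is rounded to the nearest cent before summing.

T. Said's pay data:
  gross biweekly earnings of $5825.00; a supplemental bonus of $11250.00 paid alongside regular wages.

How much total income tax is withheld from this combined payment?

Income Tax: taxable = $5825.00
  $731.60 + 29.4% × ($5825.00 − $4400.00) = $731.60 + 29.4% × $1425.00 = $1150.55
Supplemental (21% flat on bonus): 21% × $11250.00 = $2362.50
Total income tax: $1150.55 + $2362.50 = $3513.05

$3513.05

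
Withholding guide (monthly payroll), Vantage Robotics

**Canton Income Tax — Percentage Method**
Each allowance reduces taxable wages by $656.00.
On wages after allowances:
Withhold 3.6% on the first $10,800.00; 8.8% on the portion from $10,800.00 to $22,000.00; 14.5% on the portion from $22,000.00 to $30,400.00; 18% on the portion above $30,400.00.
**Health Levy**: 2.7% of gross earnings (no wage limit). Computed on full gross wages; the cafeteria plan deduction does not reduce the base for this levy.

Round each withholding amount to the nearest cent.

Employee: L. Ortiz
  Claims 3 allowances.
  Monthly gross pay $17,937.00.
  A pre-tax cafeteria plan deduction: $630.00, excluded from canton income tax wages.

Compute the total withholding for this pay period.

Canton Income Tax: taxable = $17,937.00 − $630.00 − 3×$656.00 = $15,339.00
  $388.80 + 8.8% × ($15,339.00 − $10,800.00) = $388.80 + 8.8% × $4,539.00 = $788.23
Health Levy: 2.7% × $17,937.00 = $484.30
Total: $788.23 + $484.30 = $1,272.53

$1,272.53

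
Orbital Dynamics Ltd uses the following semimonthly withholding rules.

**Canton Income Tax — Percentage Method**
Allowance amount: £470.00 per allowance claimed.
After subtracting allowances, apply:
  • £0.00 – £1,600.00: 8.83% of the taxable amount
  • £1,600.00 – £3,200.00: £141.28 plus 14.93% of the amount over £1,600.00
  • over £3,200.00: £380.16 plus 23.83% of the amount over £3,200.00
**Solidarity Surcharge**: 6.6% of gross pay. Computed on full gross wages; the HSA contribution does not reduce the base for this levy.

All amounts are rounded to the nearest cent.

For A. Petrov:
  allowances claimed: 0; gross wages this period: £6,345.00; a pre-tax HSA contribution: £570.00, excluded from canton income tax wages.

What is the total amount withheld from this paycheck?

Canton Income Tax: taxable = £6,345.00 − £570.00 = £5,775.00
  £380.16 + 23.83% × (£5,775.00 − £3,200.00) = £380.16 + 23.83% × £2,575.00 = £993.78
Solidarity Surcharge: 6.6% × £6,345.00 = £418.77
Total: £993.78 + £418.77 = £1,412.55

£1,412.55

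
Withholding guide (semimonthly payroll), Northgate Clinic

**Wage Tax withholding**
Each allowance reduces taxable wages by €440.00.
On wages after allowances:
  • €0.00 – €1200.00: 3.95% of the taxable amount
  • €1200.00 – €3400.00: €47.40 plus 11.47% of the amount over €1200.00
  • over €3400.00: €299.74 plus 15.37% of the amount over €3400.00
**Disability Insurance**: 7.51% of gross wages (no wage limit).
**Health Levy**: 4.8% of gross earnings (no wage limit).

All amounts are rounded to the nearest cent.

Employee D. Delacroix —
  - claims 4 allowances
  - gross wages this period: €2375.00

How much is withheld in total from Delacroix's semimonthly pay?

Wage Tax: taxable = €2375.00 − 4×€440.00 = €615.00
  3.95% × €615.00 = €24.29
Disability Insurance: 7.51% × €2375.00 = €178.36
Health Levy: 4.8% × €2375.00 = €114.00
Total: €24.29 + €178.36 + €114.00 = €316.65

€316.65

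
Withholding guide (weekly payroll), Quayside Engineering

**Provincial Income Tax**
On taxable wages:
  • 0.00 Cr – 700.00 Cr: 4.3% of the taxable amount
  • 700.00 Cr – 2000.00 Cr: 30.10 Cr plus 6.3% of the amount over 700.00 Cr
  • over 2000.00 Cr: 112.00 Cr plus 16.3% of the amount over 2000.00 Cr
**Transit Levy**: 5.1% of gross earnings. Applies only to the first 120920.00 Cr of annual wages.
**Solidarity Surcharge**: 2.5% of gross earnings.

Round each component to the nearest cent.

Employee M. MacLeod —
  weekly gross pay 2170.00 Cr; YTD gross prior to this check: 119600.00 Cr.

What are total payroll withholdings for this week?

Provincial Income Tax: taxable = 2170.00 Cr
  112.00 Cr + 16.3% × (2170.00 Cr − 2000.00 Cr) = 112.00 Cr + 16.3% × 170.00 Cr = 139.71 Cr
Transit Levy: cap 120920.00 Cr − YTD 119600.00 Cr = 1320.00 Cr subject; 5.1% × 1320.00 Cr = 67.32 Cr
Solidarity Surcharge: 2.5% × 2170.00 Cr = 54.25 Cr
Total: 139.71 Cr + 67.32 Cr + 54.25 Cr = 261.28 Cr

261.28 Cr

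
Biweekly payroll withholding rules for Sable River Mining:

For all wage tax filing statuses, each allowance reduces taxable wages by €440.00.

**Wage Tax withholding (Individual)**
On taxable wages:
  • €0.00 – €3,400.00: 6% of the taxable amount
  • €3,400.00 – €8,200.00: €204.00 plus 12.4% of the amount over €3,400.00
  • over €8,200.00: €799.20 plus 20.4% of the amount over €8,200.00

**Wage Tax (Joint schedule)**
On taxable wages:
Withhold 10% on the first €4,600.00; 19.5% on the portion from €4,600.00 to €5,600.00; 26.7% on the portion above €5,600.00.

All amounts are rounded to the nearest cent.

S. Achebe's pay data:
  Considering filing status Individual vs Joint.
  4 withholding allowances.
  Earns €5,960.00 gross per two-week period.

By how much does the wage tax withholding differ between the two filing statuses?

Wage Tax (Individual): taxable = €5,960.00 − 4×€440.00 = €4,200.00
  €204.00 + 12.4% × (€4,200.00 − €3,400.00) = €204.00 + 12.4% × €800.00 = €303.20
Wage Tax (Joint): taxable = €5,960.00 − 4×€440.00 = €4,200.00
  10% × €4,200.00 = €420.00
Difference: |€303.20 − €420.00| = €116.80 (higher under Joint)

€116.80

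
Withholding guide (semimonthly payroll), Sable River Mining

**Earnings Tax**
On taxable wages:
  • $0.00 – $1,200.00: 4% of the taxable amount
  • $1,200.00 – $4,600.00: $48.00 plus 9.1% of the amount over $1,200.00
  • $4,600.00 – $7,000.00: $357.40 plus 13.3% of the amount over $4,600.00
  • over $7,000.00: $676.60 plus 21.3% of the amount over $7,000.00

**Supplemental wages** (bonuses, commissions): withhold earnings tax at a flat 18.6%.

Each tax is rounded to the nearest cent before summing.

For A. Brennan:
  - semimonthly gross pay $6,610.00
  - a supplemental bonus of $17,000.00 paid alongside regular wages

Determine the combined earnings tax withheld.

Earnings Tax: taxable = $6,610.00
  $357.40 + 13.3% × ($6,610.00 − $4,600.00) = $357.40 + 13.3% × $2,010.00 = $624.73
Supplemental (18.6% flat on bonus): 18.6% × $17,000.00 = $3,162.00
Total earnings tax: $624.73 + $3,162.00 = $3,786.73

$3,786.73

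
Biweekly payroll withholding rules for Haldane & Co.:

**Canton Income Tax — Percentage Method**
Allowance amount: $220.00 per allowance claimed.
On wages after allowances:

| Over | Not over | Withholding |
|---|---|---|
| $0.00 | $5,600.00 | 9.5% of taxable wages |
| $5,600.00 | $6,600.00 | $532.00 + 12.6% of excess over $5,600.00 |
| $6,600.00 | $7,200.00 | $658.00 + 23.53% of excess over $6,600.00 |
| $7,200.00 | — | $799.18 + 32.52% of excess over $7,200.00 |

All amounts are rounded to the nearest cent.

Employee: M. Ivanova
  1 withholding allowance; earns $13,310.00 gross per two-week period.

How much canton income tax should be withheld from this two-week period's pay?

Canton Income Tax: taxable = $13,310.00 − 1×$220.00 = $13,090.00
  $799.18 + 32.52% × ($13,090.00 − $7,200.00) = $799.18 + 32.52% × $5,890.00 = $2,714.61

$2,714.61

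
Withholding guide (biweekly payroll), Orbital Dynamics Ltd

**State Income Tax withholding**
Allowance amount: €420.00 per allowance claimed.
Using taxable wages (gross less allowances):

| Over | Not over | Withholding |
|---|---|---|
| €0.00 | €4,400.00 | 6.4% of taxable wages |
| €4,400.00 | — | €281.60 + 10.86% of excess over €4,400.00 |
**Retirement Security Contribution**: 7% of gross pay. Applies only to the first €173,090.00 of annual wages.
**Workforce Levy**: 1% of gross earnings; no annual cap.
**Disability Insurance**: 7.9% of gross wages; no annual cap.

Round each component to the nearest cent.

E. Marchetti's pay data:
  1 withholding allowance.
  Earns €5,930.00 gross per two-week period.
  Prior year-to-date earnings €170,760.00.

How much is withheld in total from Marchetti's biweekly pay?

State Income Tax: taxable = €5,930.00 − 1×€420.00 = €5,510.00
  €281.60 + 10.86% × (€5,510.00 − €4,400.00) = €281.60 + 10.86% × €1,110.00 = €402.15
Retirement Security Contribution: cap €173,090.00 − YTD €170,760.00 = €2,330.00 subject; 7% × €2,330.00 = €163.10
Workforce Levy: 1% × €5,930.00 = €59.30
Disability Insurance: 7.9% × €5,930.00 = €468.47
Total: €402.15 + €163.10 + €59.30 + €468.47 = €1,093.02

€1,093.02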